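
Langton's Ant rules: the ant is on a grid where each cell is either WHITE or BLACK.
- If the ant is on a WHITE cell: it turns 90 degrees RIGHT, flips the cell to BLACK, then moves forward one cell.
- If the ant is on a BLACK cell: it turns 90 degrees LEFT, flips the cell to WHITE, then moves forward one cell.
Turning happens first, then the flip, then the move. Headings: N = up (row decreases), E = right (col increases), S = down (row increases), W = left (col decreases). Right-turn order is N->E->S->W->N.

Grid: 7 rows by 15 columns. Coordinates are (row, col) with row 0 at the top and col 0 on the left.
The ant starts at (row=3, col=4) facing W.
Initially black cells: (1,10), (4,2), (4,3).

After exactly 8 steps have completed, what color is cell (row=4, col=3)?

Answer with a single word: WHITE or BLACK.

Answer: WHITE

Derivation:
Step 1: on WHITE (3,4): turn R to N, flip to black, move to (2,4). |black|=4
Step 2: on WHITE (2,4): turn R to E, flip to black, move to (2,5). |black|=5
Step 3: on WHITE (2,5): turn R to S, flip to black, move to (3,5). |black|=6
Step 4: on WHITE (3,5): turn R to W, flip to black, move to (3,4). |black|=7
Step 5: on BLACK (3,4): turn L to S, flip to white, move to (4,4). |black|=6
Step 6: on WHITE (4,4): turn R to W, flip to black, move to (4,3). |black|=7
Step 7: on BLACK (4,3): turn L to S, flip to white, move to (5,3). |black|=6
Step 8: on WHITE (5,3): turn R to W, flip to black, move to (5,2). |black|=7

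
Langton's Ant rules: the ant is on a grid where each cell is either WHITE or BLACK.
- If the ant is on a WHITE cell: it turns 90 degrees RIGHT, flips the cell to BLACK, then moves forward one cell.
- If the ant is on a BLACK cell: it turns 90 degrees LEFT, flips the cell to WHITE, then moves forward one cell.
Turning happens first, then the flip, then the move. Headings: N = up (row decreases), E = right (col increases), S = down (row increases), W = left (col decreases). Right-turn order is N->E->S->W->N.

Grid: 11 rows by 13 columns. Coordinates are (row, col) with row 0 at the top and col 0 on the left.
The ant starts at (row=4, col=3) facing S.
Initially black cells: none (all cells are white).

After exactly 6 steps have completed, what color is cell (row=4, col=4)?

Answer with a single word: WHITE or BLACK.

Step 1: on WHITE (4,3): turn R to W, flip to black, move to (4,2). |black|=1
Step 2: on WHITE (4,2): turn R to N, flip to black, move to (3,2). |black|=2
Step 3: on WHITE (3,2): turn R to E, flip to black, move to (3,3). |black|=3
Step 4: on WHITE (3,3): turn R to S, flip to black, move to (4,3). |black|=4
Step 5: on BLACK (4,3): turn L to E, flip to white, move to (4,4). |black|=3
Step 6: on WHITE (4,4): turn R to S, flip to black, move to (5,4). |black|=4

Answer: BLACK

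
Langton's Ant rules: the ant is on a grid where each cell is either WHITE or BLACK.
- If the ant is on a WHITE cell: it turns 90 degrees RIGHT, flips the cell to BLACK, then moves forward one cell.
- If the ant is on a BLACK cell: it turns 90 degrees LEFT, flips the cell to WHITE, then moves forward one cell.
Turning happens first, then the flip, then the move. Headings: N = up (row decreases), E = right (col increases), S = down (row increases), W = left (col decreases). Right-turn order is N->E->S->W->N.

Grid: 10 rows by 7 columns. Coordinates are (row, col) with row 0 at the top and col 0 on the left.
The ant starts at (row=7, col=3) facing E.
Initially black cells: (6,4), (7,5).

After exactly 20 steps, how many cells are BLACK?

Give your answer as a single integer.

Step 1: on WHITE (7,3): turn R to S, flip to black, move to (8,3). |black|=3
Step 2: on WHITE (8,3): turn R to W, flip to black, move to (8,2). |black|=4
Step 3: on WHITE (8,2): turn R to N, flip to black, move to (7,2). |black|=5
Step 4: on WHITE (7,2): turn R to E, flip to black, move to (7,3). |black|=6
Step 5: on BLACK (7,3): turn L to N, flip to white, move to (6,3). |black|=5
Step 6: on WHITE (6,3): turn R to E, flip to black, move to (6,4). |black|=6
Step 7: on BLACK (6,4): turn L to N, flip to white, move to (5,4). |black|=5
Step 8: on WHITE (5,4): turn R to E, flip to black, move to (5,5). |black|=6
Step 9: on WHITE (5,5): turn R to S, flip to black, move to (6,5). |black|=7
Step 10: on WHITE (6,5): turn R to W, flip to black, move to (6,4). |black|=8
Step 11: on WHITE (6,4): turn R to N, flip to black, move to (5,4). |black|=9
Step 12: on BLACK (5,4): turn L to W, flip to white, move to (5,3). |black|=8
Step 13: on WHITE (5,3): turn R to N, flip to black, move to (4,3). |black|=9
Step 14: on WHITE (4,3): turn R to E, flip to black, move to (4,4). |black|=10
Step 15: on WHITE (4,4): turn R to S, flip to black, move to (5,4). |black|=11
Step 16: on WHITE (5,4): turn R to W, flip to black, move to (5,3). |black|=12
Step 17: on BLACK (5,3): turn L to S, flip to white, move to (6,3). |black|=11
Step 18: on BLACK (6,3): turn L to E, flip to white, move to (6,4). |black|=10
Step 19: on BLACK (6,4): turn L to N, flip to white, move to (5,4). |black|=9
Step 20: on BLACK (5,4): turn L to W, flip to white, move to (5,3). |black|=8

Answer: 8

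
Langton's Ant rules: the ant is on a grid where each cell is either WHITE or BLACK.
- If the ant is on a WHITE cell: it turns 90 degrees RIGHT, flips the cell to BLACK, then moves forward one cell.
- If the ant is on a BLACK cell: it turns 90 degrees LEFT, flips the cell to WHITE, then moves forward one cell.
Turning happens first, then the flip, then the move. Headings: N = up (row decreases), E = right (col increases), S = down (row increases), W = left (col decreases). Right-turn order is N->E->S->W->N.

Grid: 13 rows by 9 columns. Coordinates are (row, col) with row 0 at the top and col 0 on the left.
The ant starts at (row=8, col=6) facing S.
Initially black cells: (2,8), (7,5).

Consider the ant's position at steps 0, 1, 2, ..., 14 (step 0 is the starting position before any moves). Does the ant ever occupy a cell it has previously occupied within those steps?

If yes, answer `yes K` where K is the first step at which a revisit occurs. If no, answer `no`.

Answer: yes 6

Derivation:
Step 1: on WHITE (8,6): turn R to W, flip to black, move to (8,5). |black|=3 — new cell
Step 2: on WHITE (8,5): turn R to N, flip to black, move to (7,5). |black|=4 — new cell
Step 3: on BLACK (7,5): turn L to W, flip to white, move to (7,4). |black|=3 — new cell
Step 4: on WHITE (7,4): turn R to N, flip to black, move to (6,4). |black|=4 — new cell
Step 5: on WHITE (6,4): turn R to E, flip to black, move to (6,5). |black|=5 — new cell
Step 6: on WHITE (6,5): turn R to S, flip to black, move to (7,5). |black|=6 — REVISIT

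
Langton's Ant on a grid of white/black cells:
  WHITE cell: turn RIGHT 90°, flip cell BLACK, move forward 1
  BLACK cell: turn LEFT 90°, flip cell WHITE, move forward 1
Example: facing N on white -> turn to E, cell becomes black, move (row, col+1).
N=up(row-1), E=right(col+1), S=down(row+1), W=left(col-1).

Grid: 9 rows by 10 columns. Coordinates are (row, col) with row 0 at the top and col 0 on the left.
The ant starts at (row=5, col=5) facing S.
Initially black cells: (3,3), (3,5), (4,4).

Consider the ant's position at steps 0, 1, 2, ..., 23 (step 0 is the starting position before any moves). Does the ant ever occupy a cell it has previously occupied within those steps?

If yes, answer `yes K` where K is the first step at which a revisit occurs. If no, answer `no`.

Step 1: on WHITE (5,5): turn R to W, flip to black, move to (5,4). |black|=4 — new cell
Step 2: on WHITE (5,4): turn R to N, flip to black, move to (4,4). |black|=5 — new cell
Step 3: on BLACK (4,4): turn L to W, flip to white, move to (4,3). |black|=4 — new cell
Step 4: on WHITE (4,3): turn R to N, flip to black, move to (3,3). |black|=5 — new cell
Step 5: on BLACK (3,3): turn L to W, flip to white, move to (3,2). |black|=4 — new cell
Step 6: on WHITE (3,2): turn R to N, flip to black, move to (2,2). |black|=5 — new cell
Step 7: on WHITE (2,2): turn R to E, flip to black, move to (2,3). |black|=6 — new cell
Step 8: on WHITE (2,3): turn R to S, flip to black, move to (3,3). |black|=7 — REVISIT

Answer: yes 8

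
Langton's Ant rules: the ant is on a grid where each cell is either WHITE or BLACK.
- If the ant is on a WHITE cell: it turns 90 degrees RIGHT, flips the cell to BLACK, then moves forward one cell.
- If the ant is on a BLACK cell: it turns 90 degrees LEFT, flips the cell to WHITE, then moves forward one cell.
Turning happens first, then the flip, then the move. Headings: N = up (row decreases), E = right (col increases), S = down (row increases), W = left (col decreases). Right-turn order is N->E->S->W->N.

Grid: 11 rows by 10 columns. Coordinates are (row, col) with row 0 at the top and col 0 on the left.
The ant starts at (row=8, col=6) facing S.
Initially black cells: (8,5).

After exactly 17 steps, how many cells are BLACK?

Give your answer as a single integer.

Step 1: on WHITE (8,6): turn R to W, flip to black, move to (8,5). |black|=2
Step 2: on BLACK (8,5): turn L to S, flip to white, move to (9,5). |black|=1
Step 3: on WHITE (9,5): turn R to W, flip to black, move to (9,4). |black|=2
Step 4: on WHITE (9,4): turn R to N, flip to black, move to (8,4). |black|=3
Step 5: on WHITE (8,4): turn R to E, flip to black, move to (8,5). |black|=4
Step 6: on WHITE (8,5): turn R to S, flip to black, move to (9,5). |black|=5
Step 7: on BLACK (9,5): turn L to E, flip to white, move to (9,6). |black|=4
Step 8: on WHITE (9,6): turn R to S, flip to black, move to (10,6). |black|=5
Step 9: on WHITE (10,6): turn R to W, flip to black, move to (10,5). |black|=6
Step 10: on WHITE (10,5): turn R to N, flip to black, move to (9,5). |black|=7
Step 11: on WHITE (9,5): turn R to E, flip to black, move to (9,6). |black|=8
Step 12: on BLACK (9,6): turn L to N, flip to white, move to (8,6). |black|=7
Step 13: on BLACK (8,6): turn L to W, flip to white, move to (8,5). |black|=6
Step 14: on BLACK (8,5): turn L to S, flip to white, move to (9,5). |black|=5
Step 15: on BLACK (9,5): turn L to E, flip to white, move to (9,6). |black|=4
Step 16: on WHITE (9,6): turn R to S, flip to black, move to (10,6). |black|=5
Step 17: on BLACK (10,6): turn L to E, flip to white, move to (10,7). |black|=4

Answer: 4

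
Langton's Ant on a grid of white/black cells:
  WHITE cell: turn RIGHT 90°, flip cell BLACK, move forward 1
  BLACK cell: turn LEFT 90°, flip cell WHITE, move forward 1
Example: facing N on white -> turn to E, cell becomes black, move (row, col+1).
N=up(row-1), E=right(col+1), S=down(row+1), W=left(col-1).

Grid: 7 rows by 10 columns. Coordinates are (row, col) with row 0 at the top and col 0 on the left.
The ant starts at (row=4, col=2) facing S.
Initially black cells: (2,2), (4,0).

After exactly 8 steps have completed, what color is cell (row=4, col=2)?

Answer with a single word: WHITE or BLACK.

Step 1: on WHITE (4,2): turn R to W, flip to black, move to (4,1). |black|=3
Step 2: on WHITE (4,1): turn R to N, flip to black, move to (3,1). |black|=4
Step 3: on WHITE (3,1): turn R to E, flip to black, move to (3,2). |black|=5
Step 4: on WHITE (3,2): turn R to S, flip to black, move to (4,2). |black|=6
Step 5: on BLACK (4,2): turn L to E, flip to white, move to (4,3). |black|=5
Step 6: on WHITE (4,3): turn R to S, flip to black, move to (5,3). |black|=6
Step 7: on WHITE (5,3): turn R to W, flip to black, move to (5,2). |black|=7
Step 8: on WHITE (5,2): turn R to N, flip to black, move to (4,2). |black|=8

Answer: WHITE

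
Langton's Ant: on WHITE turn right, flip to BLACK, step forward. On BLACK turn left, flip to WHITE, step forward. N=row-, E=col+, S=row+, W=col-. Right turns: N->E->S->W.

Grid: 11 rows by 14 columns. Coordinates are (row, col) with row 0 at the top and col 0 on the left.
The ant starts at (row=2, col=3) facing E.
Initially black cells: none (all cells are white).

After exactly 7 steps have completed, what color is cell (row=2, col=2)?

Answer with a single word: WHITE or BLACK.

Step 1: on WHITE (2,3): turn R to S, flip to black, move to (3,3). |black|=1
Step 2: on WHITE (3,3): turn R to W, flip to black, move to (3,2). |black|=2
Step 3: on WHITE (3,2): turn R to N, flip to black, move to (2,2). |black|=3
Step 4: on WHITE (2,2): turn R to E, flip to black, move to (2,3). |black|=4
Step 5: on BLACK (2,3): turn L to N, flip to white, move to (1,3). |black|=3
Step 6: on WHITE (1,3): turn R to E, flip to black, move to (1,4). |black|=4
Step 7: on WHITE (1,4): turn R to S, flip to black, move to (2,4). |black|=5

Answer: BLACK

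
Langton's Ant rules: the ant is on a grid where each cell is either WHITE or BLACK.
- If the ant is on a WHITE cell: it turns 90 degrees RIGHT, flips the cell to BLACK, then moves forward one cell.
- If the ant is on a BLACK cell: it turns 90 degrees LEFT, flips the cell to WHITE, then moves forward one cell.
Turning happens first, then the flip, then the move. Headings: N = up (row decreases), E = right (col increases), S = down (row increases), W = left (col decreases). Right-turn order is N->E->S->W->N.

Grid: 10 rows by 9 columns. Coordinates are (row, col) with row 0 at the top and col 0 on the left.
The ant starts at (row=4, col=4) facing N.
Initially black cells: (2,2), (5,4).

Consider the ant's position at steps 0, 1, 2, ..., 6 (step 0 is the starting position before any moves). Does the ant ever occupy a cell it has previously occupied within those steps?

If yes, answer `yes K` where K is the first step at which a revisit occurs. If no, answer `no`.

Answer: no

Derivation:
Step 1: on WHITE (4,4): turn R to E, flip to black, move to (4,5). |black|=3 — new cell
Step 2: on WHITE (4,5): turn R to S, flip to black, move to (5,5). |black|=4 — new cell
Step 3: on WHITE (5,5): turn R to W, flip to black, move to (5,4). |black|=5 — new cell
Step 4: on BLACK (5,4): turn L to S, flip to white, move to (6,4). |black|=4 — new cell
Step 5: on WHITE (6,4): turn R to W, flip to black, move to (6,3). |black|=5 — new cell
Step 6: on WHITE (6,3): turn R to N, flip to black, move to (5,3). |black|=6 — new cell
No revisit within 6 steps.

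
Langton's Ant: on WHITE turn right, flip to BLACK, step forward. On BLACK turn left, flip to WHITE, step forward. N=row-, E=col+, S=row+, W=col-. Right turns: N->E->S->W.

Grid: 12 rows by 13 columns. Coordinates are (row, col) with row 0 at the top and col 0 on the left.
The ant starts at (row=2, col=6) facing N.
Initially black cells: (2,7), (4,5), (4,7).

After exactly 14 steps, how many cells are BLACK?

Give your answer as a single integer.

Answer: 7

Derivation:
Step 1: on WHITE (2,6): turn R to E, flip to black, move to (2,7). |black|=4
Step 2: on BLACK (2,7): turn L to N, flip to white, move to (1,7). |black|=3
Step 3: on WHITE (1,7): turn R to E, flip to black, move to (1,8). |black|=4
Step 4: on WHITE (1,8): turn R to S, flip to black, move to (2,8). |black|=5
Step 5: on WHITE (2,8): turn R to W, flip to black, move to (2,7). |black|=6
Step 6: on WHITE (2,7): turn R to N, flip to black, move to (1,7). |black|=7
Step 7: on BLACK (1,7): turn L to W, flip to white, move to (1,6). |black|=6
Step 8: on WHITE (1,6): turn R to N, flip to black, move to (0,6). |black|=7
Step 9: on WHITE (0,6): turn R to E, flip to black, move to (0,7). |black|=8
Step 10: on WHITE (0,7): turn R to S, flip to black, move to (1,7). |black|=9
Step 11: on WHITE (1,7): turn R to W, flip to black, move to (1,6). |black|=10
Step 12: on BLACK (1,6): turn L to S, flip to white, move to (2,6). |black|=9
Step 13: on BLACK (2,6): turn L to E, flip to white, move to (2,7). |black|=8
Step 14: on BLACK (2,7): turn L to N, flip to white, move to (1,7). |black|=7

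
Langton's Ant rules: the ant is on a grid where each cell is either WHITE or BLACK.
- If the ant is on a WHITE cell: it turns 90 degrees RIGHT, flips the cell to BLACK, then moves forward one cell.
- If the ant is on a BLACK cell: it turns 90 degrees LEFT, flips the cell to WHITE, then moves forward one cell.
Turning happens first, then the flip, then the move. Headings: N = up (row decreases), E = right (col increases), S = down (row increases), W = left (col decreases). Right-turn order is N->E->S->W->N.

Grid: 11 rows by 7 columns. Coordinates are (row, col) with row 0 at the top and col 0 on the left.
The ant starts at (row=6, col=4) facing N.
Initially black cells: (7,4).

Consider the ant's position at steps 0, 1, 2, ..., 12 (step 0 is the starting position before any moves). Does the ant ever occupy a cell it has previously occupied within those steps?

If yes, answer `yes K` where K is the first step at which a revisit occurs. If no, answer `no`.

Step 1: on WHITE (6,4): turn R to E, flip to black, move to (6,5). |black|=2 — new cell
Step 2: on WHITE (6,5): turn R to S, flip to black, move to (7,5). |black|=3 — new cell
Step 3: on WHITE (7,5): turn R to W, flip to black, move to (7,4). |black|=4 — new cell
Step 4: on BLACK (7,4): turn L to S, flip to white, move to (8,4). |black|=3 — new cell
Step 5: on WHITE (8,4): turn R to W, flip to black, move to (8,3). |black|=4 — new cell
Step 6: on WHITE (8,3): turn R to N, flip to black, move to (7,3). |black|=5 — new cell
Step 7: on WHITE (7,3): turn R to E, flip to black, move to (7,4). |black|=6 — REVISIT

Answer: yes 7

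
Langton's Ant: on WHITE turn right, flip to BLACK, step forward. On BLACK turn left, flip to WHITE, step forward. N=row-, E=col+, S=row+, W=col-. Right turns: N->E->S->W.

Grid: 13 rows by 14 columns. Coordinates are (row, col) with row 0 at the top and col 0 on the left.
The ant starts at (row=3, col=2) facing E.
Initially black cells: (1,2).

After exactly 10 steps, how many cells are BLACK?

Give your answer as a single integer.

Step 1: on WHITE (3,2): turn R to S, flip to black, move to (4,2). |black|=2
Step 2: on WHITE (4,2): turn R to W, flip to black, move to (4,1). |black|=3
Step 3: on WHITE (4,1): turn R to N, flip to black, move to (3,1). |black|=4
Step 4: on WHITE (3,1): turn R to E, flip to black, move to (3,2). |black|=5
Step 5: on BLACK (3,2): turn L to N, flip to white, move to (2,2). |black|=4
Step 6: on WHITE (2,2): turn R to E, flip to black, move to (2,3). |black|=5
Step 7: on WHITE (2,3): turn R to S, flip to black, move to (3,3). |black|=6
Step 8: on WHITE (3,3): turn R to W, flip to black, move to (3,2). |black|=7
Step 9: on WHITE (3,2): turn R to N, flip to black, move to (2,2). |black|=8
Step 10: on BLACK (2,2): turn L to W, flip to white, move to (2,1). |black|=7

Answer: 7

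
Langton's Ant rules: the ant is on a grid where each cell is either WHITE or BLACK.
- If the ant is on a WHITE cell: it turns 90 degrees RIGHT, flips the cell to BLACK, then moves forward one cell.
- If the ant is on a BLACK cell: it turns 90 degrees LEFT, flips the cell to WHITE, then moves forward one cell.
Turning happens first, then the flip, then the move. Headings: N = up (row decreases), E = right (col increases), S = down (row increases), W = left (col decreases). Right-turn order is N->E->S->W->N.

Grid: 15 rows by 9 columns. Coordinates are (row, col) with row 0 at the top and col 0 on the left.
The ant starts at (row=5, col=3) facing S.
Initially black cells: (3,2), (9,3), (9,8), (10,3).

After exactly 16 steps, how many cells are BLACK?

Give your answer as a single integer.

Step 1: on WHITE (5,3): turn R to W, flip to black, move to (5,2). |black|=5
Step 2: on WHITE (5,2): turn R to N, flip to black, move to (4,2). |black|=6
Step 3: on WHITE (4,2): turn R to E, flip to black, move to (4,3). |black|=7
Step 4: on WHITE (4,3): turn R to S, flip to black, move to (5,3). |black|=8
Step 5: on BLACK (5,3): turn L to E, flip to white, move to (5,4). |black|=7
Step 6: on WHITE (5,4): turn R to S, flip to black, move to (6,4). |black|=8
Step 7: on WHITE (6,4): turn R to W, flip to black, move to (6,3). |black|=9
Step 8: on WHITE (6,3): turn R to N, flip to black, move to (5,3). |black|=10
Step 9: on WHITE (5,3): turn R to E, flip to black, move to (5,4). |black|=11
Step 10: on BLACK (5,4): turn L to N, flip to white, move to (4,4). |black|=10
Step 11: on WHITE (4,4): turn R to E, flip to black, move to (4,5). |black|=11
Step 12: on WHITE (4,5): turn R to S, flip to black, move to (5,5). |black|=12
Step 13: on WHITE (5,5): turn R to W, flip to black, move to (5,4). |black|=13
Step 14: on WHITE (5,4): turn R to N, flip to black, move to (4,4). |black|=14
Step 15: on BLACK (4,4): turn L to W, flip to white, move to (4,3). |black|=13
Step 16: on BLACK (4,3): turn L to S, flip to white, move to (5,3). |black|=12

Answer: 12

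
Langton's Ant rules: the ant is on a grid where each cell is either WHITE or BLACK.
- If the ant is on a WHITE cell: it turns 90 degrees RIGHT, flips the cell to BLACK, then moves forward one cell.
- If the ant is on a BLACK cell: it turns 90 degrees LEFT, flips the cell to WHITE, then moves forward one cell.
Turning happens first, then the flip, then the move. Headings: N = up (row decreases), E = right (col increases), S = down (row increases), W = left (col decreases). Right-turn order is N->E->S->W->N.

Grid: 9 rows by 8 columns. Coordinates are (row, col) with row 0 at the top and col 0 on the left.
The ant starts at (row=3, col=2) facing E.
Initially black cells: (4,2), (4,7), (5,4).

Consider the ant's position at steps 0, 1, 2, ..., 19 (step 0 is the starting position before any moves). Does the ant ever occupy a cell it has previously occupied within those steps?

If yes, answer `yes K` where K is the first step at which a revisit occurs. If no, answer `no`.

Step 1: on WHITE (3,2): turn R to S, flip to black, move to (4,2). |black|=4 — new cell
Step 2: on BLACK (4,2): turn L to E, flip to white, move to (4,3). |black|=3 — new cell
Step 3: on WHITE (4,3): turn R to S, flip to black, move to (5,3). |black|=4 — new cell
Step 4: on WHITE (5,3): turn R to W, flip to black, move to (5,2). |black|=5 — new cell
Step 5: on WHITE (5,2): turn R to N, flip to black, move to (4,2). |black|=6 — REVISIT

Answer: yes 5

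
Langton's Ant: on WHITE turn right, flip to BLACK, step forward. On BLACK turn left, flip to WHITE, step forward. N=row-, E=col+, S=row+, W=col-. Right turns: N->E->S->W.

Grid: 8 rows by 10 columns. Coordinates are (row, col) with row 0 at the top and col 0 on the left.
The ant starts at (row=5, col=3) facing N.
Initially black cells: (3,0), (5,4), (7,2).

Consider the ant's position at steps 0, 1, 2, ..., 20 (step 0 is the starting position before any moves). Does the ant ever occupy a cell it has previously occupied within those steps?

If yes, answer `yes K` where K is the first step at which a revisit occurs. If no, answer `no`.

Answer: yes 5

Derivation:
Step 1: on WHITE (5,3): turn R to E, flip to black, move to (5,4). |black|=4 — new cell
Step 2: on BLACK (5,4): turn L to N, flip to white, move to (4,4). |black|=3 — new cell
Step 3: on WHITE (4,4): turn R to E, flip to black, move to (4,5). |black|=4 — new cell
Step 4: on WHITE (4,5): turn R to S, flip to black, move to (5,5). |black|=5 — new cell
Step 5: on WHITE (5,5): turn R to W, flip to black, move to (5,4). |black|=6 — REVISIT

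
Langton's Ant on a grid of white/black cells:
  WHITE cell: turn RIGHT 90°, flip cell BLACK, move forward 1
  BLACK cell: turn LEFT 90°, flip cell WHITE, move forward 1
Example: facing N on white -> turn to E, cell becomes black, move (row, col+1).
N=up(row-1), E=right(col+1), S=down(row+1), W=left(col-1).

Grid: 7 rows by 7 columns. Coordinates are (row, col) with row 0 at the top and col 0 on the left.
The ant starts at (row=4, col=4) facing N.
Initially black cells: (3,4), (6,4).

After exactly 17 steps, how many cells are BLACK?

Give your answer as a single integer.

Answer: 13

Derivation:
Step 1: on WHITE (4,4): turn R to E, flip to black, move to (4,5). |black|=3
Step 2: on WHITE (4,5): turn R to S, flip to black, move to (5,5). |black|=4
Step 3: on WHITE (5,5): turn R to W, flip to black, move to (5,4). |black|=5
Step 4: on WHITE (5,4): turn R to N, flip to black, move to (4,4). |black|=6
Step 5: on BLACK (4,4): turn L to W, flip to white, move to (4,3). |black|=5
Step 6: on WHITE (4,3): turn R to N, flip to black, move to (3,3). |black|=6
Step 7: on WHITE (3,3): turn R to E, flip to black, move to (3,4). |black|=7
Step 8: on BLACK (3,4): turn L to N, flip to white, move to (2,4). |black|=6
Step 9: on WHITE (2,4): turn R to E, flip to black, move to (2,5). |black|=7
Step 10: on WHITE (2,5): turn R to S, flip to black, move to (3,5). |black|=8
Step 11: on WHITE (3,5): turn R to W, flip to black, move to (3,4). |black|=9
Step 12: on WHITE (3,4): turn R to N, flip to black, move to (2,4). |black|=10
Step 13: on BLACK (2,4): turn L to W, flip to white, move to (2,3). |black|=9
Step 14: on WHITE (2,3): turn R to N, flip to black, move to (1,3). |black|=10
Step 15: on WHITE (1,3): turn R to E, flip to black, move to (1,4). |black|=11
Step 16: on WHITE (1,4): turn R to S, flip to black, move to (2,4). |black|=12
Step 17: on WHITE (2,4): turn R to W, flip to black, move to (2,3). |black|=13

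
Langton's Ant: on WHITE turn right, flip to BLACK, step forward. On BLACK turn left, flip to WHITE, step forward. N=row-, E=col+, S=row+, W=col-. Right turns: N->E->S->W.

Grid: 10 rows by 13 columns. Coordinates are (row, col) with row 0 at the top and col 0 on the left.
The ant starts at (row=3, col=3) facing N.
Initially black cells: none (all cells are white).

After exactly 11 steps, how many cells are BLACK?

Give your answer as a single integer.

Answer: 7

Derivation:
Step 1: on WHITE (3,3): turn R to E, flip to black, move to (3,4). |black|=1
Step 2: on WHITE (3,4): turn R to S, flip to black, move to (4,4). |black|=2
Step 3: on WHITE (4,4): turn R to W, flip to black, move to (4,3). |black|=3
Step 4: on WHITE (4,3): turn R to N, flip to black, move to (3,3). |black|=4
Step 5: on BLACK (3,3): turn L to W, flip to white, move to (3,2). |black|=3
Step 6: on WHITE (3,2): turn R to N, flip to black, move to (2,2). |black|=4
Step 7: on WHITE (2,2): turn R to E, flip to black, move to (2,3). |black|=5
Step 8: on WHITE (2,3): turn R to S, flip to black, move to (3,3). |black|=6
Step 9: on WHITE (3,3): turn R to W, flip to black, move to (3,2). |black|=7
Step 10: on BLACK (3,2): turn L to S, flip to white, move to (4,2). |black|=6
Step 11: on WHITE (4,2): turn R to W, flip to black, move to (4,1). |black|=7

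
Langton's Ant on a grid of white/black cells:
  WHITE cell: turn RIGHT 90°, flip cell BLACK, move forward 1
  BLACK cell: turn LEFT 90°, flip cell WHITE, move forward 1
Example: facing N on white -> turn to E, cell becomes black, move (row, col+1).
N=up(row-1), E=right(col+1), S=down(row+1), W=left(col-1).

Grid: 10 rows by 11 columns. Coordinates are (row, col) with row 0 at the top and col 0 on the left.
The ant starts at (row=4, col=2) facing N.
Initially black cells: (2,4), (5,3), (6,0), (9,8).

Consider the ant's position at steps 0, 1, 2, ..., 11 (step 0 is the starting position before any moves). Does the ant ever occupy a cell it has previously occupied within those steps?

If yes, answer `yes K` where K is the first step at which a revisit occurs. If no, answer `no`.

Answer: yes 6

Derivation:
Step 1: on WHITE (4,2): turn R to E, flip to black, move to (4,3). |black|=5 — new cell
Step 2: on WHITE (4,3): turn R to S, flip to black, move to (5,3). |black|=6 — new cell
Step 3: on BLACK (5,3): turn L to E, flip to white, move to (5,4). |black|=5 — new cell
Step 4: on WHITE (5,4): turn R to S, flip to black, move to (6,4). |black|=6 — new cell
Step 5: on WHITE (6,4): turn R to W, flip to black, move to (6,3). |black|=7 — new cell
Step 6: on WHITE (6,3): turn R to N, flip to black, move to (5,3). |black|=8 — REVISIT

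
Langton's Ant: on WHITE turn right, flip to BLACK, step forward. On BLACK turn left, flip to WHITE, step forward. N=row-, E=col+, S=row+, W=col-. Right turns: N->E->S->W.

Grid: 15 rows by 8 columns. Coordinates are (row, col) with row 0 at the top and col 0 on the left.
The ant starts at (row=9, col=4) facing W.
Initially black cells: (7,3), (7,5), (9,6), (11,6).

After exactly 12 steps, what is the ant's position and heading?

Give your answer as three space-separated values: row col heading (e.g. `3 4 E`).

Step 1: on WHITE (9,4): turn R to N, flip to black, move to (8,4). |black|=5
Step 2: on WHITE (8,4): turn R to E, flip to black, move to (8,5). |black|=6
Step 3: on WHITE (8,5): turn R to S, flip to black, move to (9,5). |black|=7
Step 4: on WHITE (9,5): turn R to W, flip to black, move to (9,4). |black|=8
Step 5: on BLACK (9,4): turn L to S, flip to white, move to (10,4). |black|=7
Step 6: on WHITE (10,4): turn R to W, flip to black, move to (10,3). |black|=8
Step 7: on WHITE (10,3): turn R to N, flip to black, move to (9,3). |black|=9
Step 8: on WHITE (9,3): turn R to E, flip to black, move to (9,4). |black|=10
Step 9: on WHITE (9,4): turn R to S, flip to black, move to (10,4). |black|=11
Step 10: on BLACK (10,4): turn L to E, flip to white, move to (10,5). |black|=10
Step 11: on WHITE (10,5): turn R to S, flip to black, move to (11,5). |black|=11
Step 12: on WHITE (11,5): turn R to W, flip to black, move to (11,4). |black|=12

Answer: 11 4 W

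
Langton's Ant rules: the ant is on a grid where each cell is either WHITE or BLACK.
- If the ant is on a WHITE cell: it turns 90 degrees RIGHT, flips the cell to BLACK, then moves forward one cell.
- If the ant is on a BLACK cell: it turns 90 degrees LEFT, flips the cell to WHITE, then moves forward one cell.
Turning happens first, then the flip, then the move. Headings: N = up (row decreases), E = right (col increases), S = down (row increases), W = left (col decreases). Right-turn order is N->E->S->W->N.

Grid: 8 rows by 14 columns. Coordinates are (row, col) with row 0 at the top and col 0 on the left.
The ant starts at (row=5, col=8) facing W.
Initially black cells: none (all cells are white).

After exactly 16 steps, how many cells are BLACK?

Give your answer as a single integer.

Answer: 8

Derivation:
Step 1: on WHITE (5,8): turn R to N, flip to black, move to (4,8). |black|=1
Step 2: on WHITE (4,8): turn R to E, flip to black, move to (4,9). |black|=2
Step 3: on WHITE (4,9): turn R to S, flip to black, move to (5,9). |black|=3
Step 4: on WHITE (5,9): turn R to W, flip to black, move to (5,8). |black|=4
Step 5: on BLACK (5,8): turn L to S, flip to white, move to (6,8). |black|=3
Step 6: on WHITE (6,8): turn R to W, flip to black, move to (6,7). |black|=4
Step 7: on WHITE (6,7): turn R to N, flip to black, move to (5,7). |black|=5
Step 8: on WHITE (5,7): turn R to E, flip to black, move to (5,8). |black|=6
Step 9: on WHITE (5,8): turn R to S, flip to black, move to (6,8). |black|=7
Step 10: on BLACK (6,8): turn L to E, flip to white, move to (6,9). |black|=6
Step 11: on WHITE (6,9): turn R to S, flip to black, move to (7,9). |black|=7
Step 12: on WHITE (7,9): turn R to W, flip to black, move to (7,8). |black|=8
Step 13: on WHITE (7,8): turn R to N, flip to black, move to (6,8). |black|=9
Step 14: on WHITE (6,8): turn R to E, flip to black, move to (6,9). |black|=10
Step 15: on BLACK (6,9): turn L to N, flip to white, move to (5,9). |black|=9
Step 16: on BLACK (5,9): turn L to W, flip to white, move to (5,8). |black|=8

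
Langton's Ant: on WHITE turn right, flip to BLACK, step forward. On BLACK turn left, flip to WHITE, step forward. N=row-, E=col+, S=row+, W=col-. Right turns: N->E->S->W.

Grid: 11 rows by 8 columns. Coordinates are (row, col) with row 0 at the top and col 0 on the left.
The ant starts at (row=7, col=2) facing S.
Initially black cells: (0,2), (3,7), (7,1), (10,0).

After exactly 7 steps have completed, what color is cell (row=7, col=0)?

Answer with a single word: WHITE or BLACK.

Answer: BLACK

Derivation:
Step 1: on WHITE (7,2): turn R to W, flip to black, move to (7,1). |black|=5
Step 2: on BLACK (7,1): turn L to S, flip to white, move to (8,1). |black|=4
Step 3: on WHITE (8,1): turn R to W, flip to black, move to (8,0). |black|=5
Step 4: on WHITE (8,0): turn R to N, flip to black, move to (7,0). |black|=6
Step 5: on WHITE (7,0): turn R to E, flip to black, move to (7,1). |black|=7
Step 6: on WHITE (7,1): turn R to S, flip to black, move to (8,1). |black|=8
Step 7: on BLACK (8,1): turn L to E, flip to white, move to (8,2). |black|=7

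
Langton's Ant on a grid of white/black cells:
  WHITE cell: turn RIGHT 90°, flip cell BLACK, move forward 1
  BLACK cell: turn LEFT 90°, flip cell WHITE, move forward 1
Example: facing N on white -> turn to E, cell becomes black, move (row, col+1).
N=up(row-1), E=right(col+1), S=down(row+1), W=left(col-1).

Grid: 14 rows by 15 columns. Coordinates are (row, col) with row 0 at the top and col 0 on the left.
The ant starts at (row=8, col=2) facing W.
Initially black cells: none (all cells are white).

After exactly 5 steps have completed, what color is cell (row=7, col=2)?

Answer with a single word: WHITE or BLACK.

Answer: BLACK

Derivation:
Step 1: on WHITE (8,2): turn R to N, flip to black, move to (7,2). |black|=1
Step 2: on WHITE (7,2): turn R to E, flip to black, move to (7,3). |black|=2
Step 3: on WHITE (7,3): turn R to S, flip to black, move to (8,3). |black|=3
Step 4: on WHITE (8,3): turn R to W, flip to black, move to (8,2). |black|=4
Step 5: on BLACK (8,2): turn L to S, flip to white, move to (9,2). |black|=3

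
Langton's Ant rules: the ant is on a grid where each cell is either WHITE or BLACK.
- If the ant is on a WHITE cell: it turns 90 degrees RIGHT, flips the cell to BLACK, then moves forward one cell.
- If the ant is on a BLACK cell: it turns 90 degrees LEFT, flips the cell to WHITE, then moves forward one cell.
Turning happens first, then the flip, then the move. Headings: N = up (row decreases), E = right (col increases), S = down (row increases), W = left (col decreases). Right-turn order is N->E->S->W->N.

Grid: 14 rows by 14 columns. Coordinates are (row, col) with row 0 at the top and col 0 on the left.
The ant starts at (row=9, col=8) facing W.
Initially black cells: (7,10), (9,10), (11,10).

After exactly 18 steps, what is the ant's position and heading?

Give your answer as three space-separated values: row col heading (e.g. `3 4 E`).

Answer: 10 9 E

Derivation:
Step 1: on WHITE (9,8): turn R to N, flip to black, move to (8,8). |black|=4
Step 2: on WHITE (8,8): turn R to E, flip to black, move to (8,9). |black|=5
Step 3: on WHITE (8,9): turn R to S, flip to black, move to (9,9). |black|=6
Step 4: on WHITE (9,9): turn R to W, flip to black, move to (9,8). |black|=7
Step 5: on BLACK (9,8): turn L to S, flip to white, move to (10,8). |black|=6
Step 6: on WHITE (10,8): turn R to W, flip to black, move to (10,7). |black|=7
Step 7: on WHITE (10,7): turn R to N, flip to black, move to (9,7). |black|=8
Step 8: on WHITE (9,7): turn R to E, flip to black, move to (9,8). |black|=9
Step 9: on WHITE (9,8): turn R to S, flip to black, move to (10,8). |black|=10
Step 10: on BLACK (10,8): turn L to E, flip to white, move to (10,9). |black|=9
Step 11: on WHITE (10,9): turn R to S, flip to black, move to (11,9). |black|=10
Step 12: on WHITE (11,9): turn R to W, flip to black, move to (11,8). |black|=11
Step 13: on WHITE (11,8): turn R to N, flip to black, move to (10,8). |black|=12
Step 14: on WHITE (10,8): turn R to E, flip to black, move to (10,9). |black|=13
Step 15: on BLACK (10,9): turn L to N, flip to white, move to (9,9). |black|=12
Step 16: on BLACK (9,9): turn L to W, flip to white, move to (9,8). |black|=11
Step 17: on BLACK (9,8): turn L to S, flip to white, move to (10,8). |black|=10
Step 18: on BLACK (10,8): turn L to E, flip to white, move to (10,9). |black|=9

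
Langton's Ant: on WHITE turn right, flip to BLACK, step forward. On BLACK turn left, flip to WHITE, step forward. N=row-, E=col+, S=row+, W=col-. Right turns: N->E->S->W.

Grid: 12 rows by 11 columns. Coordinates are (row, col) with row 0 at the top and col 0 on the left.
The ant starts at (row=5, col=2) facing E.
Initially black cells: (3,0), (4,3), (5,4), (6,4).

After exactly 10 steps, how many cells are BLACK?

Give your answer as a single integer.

Answer: 10

Derivation:
Step 1: on WHITE (5,2): turn R to S, flip to black, move to (6,2). |black|=5
Step 2: on WHITE (6,2): turn R to W, flip to black, move to (6,1). |black|=6
Step 3: on WHITE (6,1): turn R to N, flip to black, move to (5,1). |black|=7
Step 4: on WHITE (5,1): turn R to E, flip to black, move to (5,2). |black|=8
Step 5: on BLACK (5,2): turn L to N, flip to white, move to (4,2). |black|=7
Step 6: on WHITE (4,2): turn R to E, flip to black, move to (4,3). |black|=8
Step 7: on BLACK (4,3): turn L to N, flip to white, move to (3,3). |black|=7
Step 8: on WHITE (3,3): turn R to E, flip to black, move to (3,4). |black|=8
Step 9: on WHITE (3,4): turn R to S, flip to black, move to (4,4). |black|=9
Step 10: on WHITE (4,4): turn R to W, flip to black, move to (4,3). |black|=10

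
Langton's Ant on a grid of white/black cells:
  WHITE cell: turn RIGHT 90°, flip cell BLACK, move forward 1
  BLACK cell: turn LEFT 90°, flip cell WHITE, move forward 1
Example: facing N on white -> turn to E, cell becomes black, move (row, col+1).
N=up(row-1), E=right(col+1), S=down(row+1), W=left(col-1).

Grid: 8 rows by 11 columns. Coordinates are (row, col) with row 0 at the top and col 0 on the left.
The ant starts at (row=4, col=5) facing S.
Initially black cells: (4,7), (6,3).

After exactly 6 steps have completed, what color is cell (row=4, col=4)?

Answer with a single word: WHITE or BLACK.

Step 1: on WHITE (4,5): turn R to W, flip to black, move to (4,4). |black|=3
Step 2: on WHITE (4,4): turn R to N, flip to black, move to (3,4). |black|=4
Step 3: on WHITE (3,4): turn R to E, flip to black, move to (3,5). |black|=5
Step 4: on WHITE (3,5): turn R to S, flip to black, move to (4,5). |black|=6
Step 5: on BLACK (4,5): turn L to E, flip to white, move to (4,6). |black|=5
Step 6: on WHITE (4,6): turn R to S, flip to black, move to (5,6). |black|=6

Answer: BLACK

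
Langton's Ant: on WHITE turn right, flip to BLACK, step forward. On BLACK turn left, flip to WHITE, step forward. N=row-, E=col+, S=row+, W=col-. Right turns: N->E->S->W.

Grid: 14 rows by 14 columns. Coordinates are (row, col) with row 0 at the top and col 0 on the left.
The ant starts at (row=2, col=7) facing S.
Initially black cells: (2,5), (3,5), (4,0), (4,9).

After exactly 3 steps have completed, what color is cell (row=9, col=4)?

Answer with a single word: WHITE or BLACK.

Step 1: on WHITE (2,7): turn R to W, flip to black, move to (2,6). |black|=5
Step 2: on WHITE (2,6): turn R to N, flip to black, move to (1,6). |black|=6
Step 3: on WHITE (1,6): turn R to E, flip to black, move to (1,7). |black|=7

Answer: WHITE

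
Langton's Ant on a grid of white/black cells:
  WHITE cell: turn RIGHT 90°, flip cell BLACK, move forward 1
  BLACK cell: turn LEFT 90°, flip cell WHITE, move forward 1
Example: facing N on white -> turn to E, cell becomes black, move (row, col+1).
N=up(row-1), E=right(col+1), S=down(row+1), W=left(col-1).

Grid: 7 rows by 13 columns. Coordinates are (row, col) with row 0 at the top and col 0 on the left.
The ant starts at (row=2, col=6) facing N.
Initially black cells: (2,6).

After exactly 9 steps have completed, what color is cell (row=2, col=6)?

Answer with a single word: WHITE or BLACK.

Step 1: on BLACK (2,6): turn L to W, flip to white, move to (2,5). |black|=0
Step 2: on WHITE (2,5): turn R to N, flip to black, move to (1,5). |black|=1
Step 3: on WHITE (1,5): turn R to E, flip to black, move to (1,6). |black|=2
Step 4: on WHITE (1,6): turn R to S, flip to black, move to (2,6). |black|=3
Step 5: on WHITE (2,6): turn R to W, flip to black, move to (2,5). |black|=4
Step 6: on BLACK (2,5): turn L to S, flip to white, move to (3,5). |black|=3
Step 7: on WHITE (3,5): turn R to W, flip to black, move to (3,4). |black|=4
Step 8: on WHITE (3,4): turn R to N, flip to black, move to (2,4). |black|=5
Step 9: on WHITE (2,4): turn R to E, flip to black, move to (2,5). |black|=6

Answer: BLACK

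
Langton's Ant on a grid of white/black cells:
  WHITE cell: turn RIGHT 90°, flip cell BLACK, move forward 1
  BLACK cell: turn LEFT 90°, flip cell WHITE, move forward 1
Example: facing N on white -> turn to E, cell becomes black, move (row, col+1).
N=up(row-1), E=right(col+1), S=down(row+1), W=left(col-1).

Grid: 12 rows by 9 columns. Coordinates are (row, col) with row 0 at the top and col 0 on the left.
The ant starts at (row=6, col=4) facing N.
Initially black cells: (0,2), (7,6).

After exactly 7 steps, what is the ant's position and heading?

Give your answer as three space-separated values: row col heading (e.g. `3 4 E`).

Answer: 5 4 E

Derivation:
Step 1: on WHITE (6,4): turn R to E, flip to black, move to (6,5). |black|=3
Step 2: on WHITE (6,5): turn R to S, flip to black, move to (7,5). |black|=4
Step 3: on WHITE (7,5): turn R to W, flip to black, move to (7,4). |black|=5
Step 4: on WHITE (7,4): turn R to N, flip to black, move to (6,4). |black|=6
Step 5: on BLACK (6,4): turn L to W, flip to white, move to (6,3). |black|=5
Step 6: on WHITE (6,3): turn R to N, flip to black, move to (5,3). |black|=6
Step 7: on WHITE (5,3): turn R to E, flip to black, move to (5,4). |black|=7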